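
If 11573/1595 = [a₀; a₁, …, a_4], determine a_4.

37

⌊11573/1595⌋ = 7, remainder 408
⌊1595/408⌋ = 3, remainder 371
⌊408/371⌋ = 1, remainder 37
⌊371/37⌋ = 10, remainder 1
⌊37/1⌋ = 37, remainder 0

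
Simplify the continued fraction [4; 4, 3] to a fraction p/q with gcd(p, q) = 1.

55/13

Collapse the nested fraction from the inside out:
Start with 3.
4 + 1/(3/1) = 4 + 1/3 = 13/3
4 + 1/(13/3) = 4 + 3/13 = 55/13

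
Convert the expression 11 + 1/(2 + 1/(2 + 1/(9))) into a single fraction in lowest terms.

536/47

a_0 = 11: 11/1
a_1 = 2: 23/2
a_2 = 2: 57/5
a_3 = 9: 536/47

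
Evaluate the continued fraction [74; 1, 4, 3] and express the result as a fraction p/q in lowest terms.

Work from the innermost term outward:
Start with 3.
4 + 1/(3/1) = 4 + 1/3 = 13/3
1 + 1/(13/3) = 1 + 3/13 = 16/13
74 + 1/(16/13) = 74 + 13/16 = 1197/16

1197/16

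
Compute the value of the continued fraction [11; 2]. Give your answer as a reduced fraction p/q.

Work from the innermost term outward:
Start with 2.
11 + 1/(2/1) = 11 + 1/2 = 23/2

23/2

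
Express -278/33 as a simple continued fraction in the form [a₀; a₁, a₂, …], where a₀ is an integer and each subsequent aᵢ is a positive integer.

[-9; 1, 1, 2, 1, 4]

⌊-278/33⌋ = -9, remainder 19
⌊33/19⌋ = 1, remainder 14
⌊19/14⌋ = 1, remainder 5
⌊14/5⌋ = 2, remainder 4
⌊5/4⌋ = 1, remainder 1
⌊4/1⌋ = 4, remainder 0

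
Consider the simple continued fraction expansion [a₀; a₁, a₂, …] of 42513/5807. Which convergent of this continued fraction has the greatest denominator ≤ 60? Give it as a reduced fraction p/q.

a_0 = 7: 7/1  (≤ bound)
a_1 = 3: 22/3  (≤ bound)
a_2 = 8: 183/25  (≤ bound)
a_3 = 1: 205/28  (≤ bound)
a_4 = 2: 593/81  (> 60, stop)

205/28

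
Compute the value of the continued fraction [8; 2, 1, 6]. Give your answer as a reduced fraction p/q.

167/20

Work from the innermost term outward:
Start with 6.
1 + 1/(6/1) = 1 + 1/6 = 7/6
2 + 1/(7/6) = 2 + 6/7 = 20/7
8 + 1/(20/7) = 8 + 7/20 = 167/20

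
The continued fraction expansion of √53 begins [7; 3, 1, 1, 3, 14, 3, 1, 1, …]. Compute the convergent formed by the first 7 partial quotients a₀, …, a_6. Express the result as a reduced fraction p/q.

7979/1096

Compute successive convergents:
a_0 = 7: 7/1
a_1 = 3: 22/3
a_2 = 1: 29/4
a_3 = 1: 51/7
a_4 = 3: 182/25
a_5 = 14: 2599/357
a_6 = 3: 7979/1096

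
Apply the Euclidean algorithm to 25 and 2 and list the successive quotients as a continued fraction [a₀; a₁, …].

25 ÷ 2 → quotient 12, remainder 1
2 ÷ 1 → quotient 2, remainder 0

[12; 2]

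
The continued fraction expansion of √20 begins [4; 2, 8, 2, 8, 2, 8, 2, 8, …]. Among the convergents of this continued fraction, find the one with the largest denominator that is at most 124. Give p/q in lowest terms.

161/36

List convergents until the denominator exceeds the bound:
a_0 = 4: 4/1  (≤ bound)
a_1 = 2: 9/2  (≤ bound)
a_2 = 8: 76/17  (≤ bound)
a_3 = 2: 161/36  (≤ bound)
a_4 = 8: 1364/305  (> 124, stop)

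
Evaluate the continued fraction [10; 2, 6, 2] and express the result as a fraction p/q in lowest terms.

293/28

Starting at the tail and folding back:
Start with 2.
6 + 1/(2/1) = 6 + 1/2 = 13/2
2 + 1/(13/2) = 2 + 2/13 = 28/13
10 + 1/(28/13) = 10 + 13/28 = 293/28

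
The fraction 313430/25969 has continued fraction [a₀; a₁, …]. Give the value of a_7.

16

313430 ÷ 25969 → quotient 12, remainder 1802
25969 ÷ 1802 → quotient 14, remainder 741
1802 ÷ 741 → quotient 2, remainder 320
741 ÷ 320 → quotient 2, remainder 101
320 ÷ 101 → quotient 3, remainder 17
101 ÷ 17 → quotient 5, remainder 16
17 ÷ 16 → quotient 1, remainder 1
16 ÷ 1 → quotient 16, remainder 0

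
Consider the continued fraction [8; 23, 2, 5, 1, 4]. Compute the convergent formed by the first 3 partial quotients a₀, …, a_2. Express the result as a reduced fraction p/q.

378/47

Use the convergent recurrence hₖ = aₖ·hₖ₋₁ + hₖ₋₂ (and likewise for the denominators kₖ):
a_0 = 8: 8/1
a_1 = 23: 185/23
a_2 = 2: 378/47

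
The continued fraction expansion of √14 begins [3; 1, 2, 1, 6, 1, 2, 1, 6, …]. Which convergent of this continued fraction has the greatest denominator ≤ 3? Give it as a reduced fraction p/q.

11/3

a_0 = 3: 3/1  (≤ bound)
a_1 = 1: 4/1  (≤ bound)
a_2 = 2: 11/3  (≤ bound)
a_3 = 1: 15/4  (> 3, stop)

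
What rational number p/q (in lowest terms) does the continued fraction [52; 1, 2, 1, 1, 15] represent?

5746/109

Start with 15.
1 + 1/(15/1) = 1 + 1/15 = 16/15
1 + 1/(16/15) = 1 + 15/16 = 31/16
2 + 1/(31/16) = 2 + 16/31 = 78/31
1 + 1/(78/31) = 1 + 31/78 = 109/78
52 + 1/(109/78) = 52 + 78/109 = 5746/109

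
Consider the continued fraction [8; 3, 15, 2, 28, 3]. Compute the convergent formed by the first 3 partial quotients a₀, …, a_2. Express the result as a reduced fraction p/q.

Build up convergents one term at a time:
a_0 = 8: 8/1
a_1 = 3: 25/3
a_2 = 15: 383/46

383/46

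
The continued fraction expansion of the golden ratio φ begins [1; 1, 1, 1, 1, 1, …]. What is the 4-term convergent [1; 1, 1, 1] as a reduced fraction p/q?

5/3

a_0 = 1: 1/1
a_1 = 1: 2/1
a_2 = 1: 3/2
a_3 = 1: 5/3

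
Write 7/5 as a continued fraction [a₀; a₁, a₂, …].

[1; 2, 2]

⌊7/5⌋ = 1, remainder 2
⌊5/2⌋ = 2, remainder 1
⌊2/1⌋ = 2, remainder 0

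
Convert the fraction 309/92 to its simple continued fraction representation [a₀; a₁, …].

Apply division with remainder until the remainder is 0:
309 ÷ 92 → quotient 3, remainder 33
92 ÷ 33 → quotient 2, remainder 26
33 ÷ 26 → quotient 1, remainder 7
26 ÷ 7 → quotient 3, remainder 5
7 ÷ 5 → quotient 1, remainder 2
5 ÷ 2 → quotient 2, remainder 1
2 ÷ 1 → quotient 2, remainder 0

[3; 2, 1, 3, 1, 2, 2]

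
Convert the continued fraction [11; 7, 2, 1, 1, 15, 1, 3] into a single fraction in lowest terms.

26936/2419

Start with 3.
1 + 1/(3/1) = 1 + 1/3 = 4/3
15 + 1/(4/3) = 15 + 3/4 = 63/4
1 + 1/(63/4) = 1 + 4/63 = 67/63
1 + 1/(67/63) = 1 + 63/67 = 130/67
2 + 1/(130/67) = 2 + 67/130 = 327/130
7 + 1/(327/130) = 7 + 130/327 = 2419/327
11 + 1/(2419/327) = 11 + 327/2419 = 26936/2419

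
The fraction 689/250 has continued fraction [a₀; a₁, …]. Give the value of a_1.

689 = 2·250 + 189, so a_0 = 2
250 = 1·189 + 61, so a_1 = 1

1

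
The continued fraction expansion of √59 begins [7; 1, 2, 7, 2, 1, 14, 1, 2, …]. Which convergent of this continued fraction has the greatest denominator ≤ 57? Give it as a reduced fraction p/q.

361/47

a_0 = 7: 7/1  (≤ bound)
a_1 = 1: 8/1  (≤ bound)
a_2 = 2: 23/3  (≤ bound)
a_3 = 7: 169/22  (≤ bound)
a_4 = 2: 361/47  (≤ bound)
a_5 = 1: 530/69  (> 57, stop)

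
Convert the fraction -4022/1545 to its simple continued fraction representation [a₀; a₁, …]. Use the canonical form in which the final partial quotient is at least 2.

[-3; 2, 1, 1, 11, 1, 3, 6]

⌊-4022/1545⌋ = -3, remainder 613
⌊1545/613⌋ = 2, remainder 319
⌊613/319⌋ = 1, remainder 294
⌊319/294⌋ = 1, remainder 25
⌊294/25⌋ = 11, remainder 19
⌊25/19⌋ = 1, remainder 6
⌊19/6⌋ = 3, remainder 1
⌊6/1⌋ = 6, remainder 0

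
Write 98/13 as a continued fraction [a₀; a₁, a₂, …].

Run the Euclidean algorithm, recording each quotient:
⌊98/13⌋ = 7, remainder 7
⌊13/7⌋ = 1, remainder 6
⌊7/6⌋ = 1, remainder 1
⌊6/1⌋ = 6, remainder 0

[7; 1, 1, 6]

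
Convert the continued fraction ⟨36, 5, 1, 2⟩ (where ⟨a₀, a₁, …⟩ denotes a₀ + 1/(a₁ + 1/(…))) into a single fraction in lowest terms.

Compute successive convergents:
a_0 = 36: 36/1
a_1 = 5: 181/5
a_2 = 1: 217/6
a_3 = 2: 615/17

615/17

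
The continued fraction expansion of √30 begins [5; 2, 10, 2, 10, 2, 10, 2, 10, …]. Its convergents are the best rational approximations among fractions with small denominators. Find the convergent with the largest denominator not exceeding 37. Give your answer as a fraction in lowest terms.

List convergents until the denominator exceeds the bound:
a_0 = 5: 5/1  (≤ bound)
a_1 = 2: 11/2  (≤ bound)
a_2 = 10: 115/21  (≤ bound)
a_3 = 2: 241/44  (> 37, stop)

115/21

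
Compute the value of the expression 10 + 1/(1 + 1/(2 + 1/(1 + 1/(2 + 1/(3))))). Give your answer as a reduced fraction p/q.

Collapse the nested fraction from the inside out:
Start with 3.
2 + 1/(3/1) = 2 + 1/3 = 7/3
1 + 1/(7/3) = 1 + 3/7 = 10/7
2 + 1/(10/7) = 2 + 7/10 = 27/10
1 + 1/(27/10) = 1 + 10/27 = 37/27
10 + 1/(37/27) = 10 + 27/37 = 397/37

397/37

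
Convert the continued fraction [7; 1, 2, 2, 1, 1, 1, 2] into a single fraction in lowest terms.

547/71

Start with 2.
1 + 1/(2/1) = 1 + 1/2 = 3/2
1 + 1/(3/2) = 1 + 2/3 = 5/3
1 + 1/(5/3) = 1 + 3/5 = 8/5
2 + 1/(8/5) = 2 + 5/8 = 21/8
2 + 1/(21/8) = 2 + 8/21 = 50/21
1 + 1/(50/21) = 1 + 21/50 = 71/50
7 + 1/(71/50) = 7 + 50/71 = 547/71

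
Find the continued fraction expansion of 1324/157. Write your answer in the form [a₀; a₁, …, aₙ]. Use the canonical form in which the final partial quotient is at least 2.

1324 = 8·157 + 68, so a_0 = 8
157 = 2·68 + 21, so a_1 = 2
68 = 3·21 + 5, so a_2 = 3
21 = 4·5 + 1, so a_3 = 4
5 = 5·1 + 0, so a_4 = 5

[8; 2, 3, 4, 5]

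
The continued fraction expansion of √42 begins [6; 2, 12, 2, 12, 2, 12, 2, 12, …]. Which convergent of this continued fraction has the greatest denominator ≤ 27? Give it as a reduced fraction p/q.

a_0 = 6: 6/1  (≤ bound)
a_1 = 2: 13/2  (≤ bound)
a_2 = 12: 162/25  (≤ bound)
a_3 = 2: 337/52  (> 27, stop)

162/25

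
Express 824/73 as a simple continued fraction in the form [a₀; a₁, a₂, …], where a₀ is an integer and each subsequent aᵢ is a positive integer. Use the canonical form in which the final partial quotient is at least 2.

[11; 3, 2, 10]

Repeatedly divide and take the remainder:
⌊824/73⌋ = 11, remainder 21
⌊73/21⌋ = 3, remainder 10
⌊21/10⌋ = 2, remainder 1
⌊10/1⌋ = 10, remainder 0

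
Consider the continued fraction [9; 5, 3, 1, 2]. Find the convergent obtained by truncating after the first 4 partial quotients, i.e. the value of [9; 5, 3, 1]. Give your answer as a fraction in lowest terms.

a_0 = 9: 9/1
a_1 = 5: 46/5
a_2 = 3: 147/16
a_3 = 1: 193/21

193/21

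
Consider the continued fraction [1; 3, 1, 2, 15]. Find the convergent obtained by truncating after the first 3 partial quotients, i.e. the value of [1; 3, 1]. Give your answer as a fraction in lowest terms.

Use the convergent recurrence hₖ = aₖ·hₖ₋₁ + hₖ₋₂ (and likewise for the denominators kₖ):
a_0 = 1: 1/1
a_1 = 3: 4/3
a_2 = 1: 5/4

5/4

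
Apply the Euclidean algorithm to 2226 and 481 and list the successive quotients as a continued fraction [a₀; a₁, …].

[4; 1, 1, 1, 2, 5, 11]

2226 ÷ 481 → quotient 4, remainder 302
481 ÷ 302 → quotient 1, remainder 179
302 ÷ 179 → quotient 1, remainder 123
179 ÷ 123 → quotient 1, remainder 56
123 ÷ 56 → quotient 2, remainder 11
56 ÷ 11 → quotient 5, remainder 1
11 ÷ 1 → quotient 11, remainder 0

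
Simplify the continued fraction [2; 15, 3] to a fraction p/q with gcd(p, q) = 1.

Use the convergent recurrence hₖ = aₖ·hₖ₋₁ + hₖ₋₂ (and likewise for the denominators kₖ):
a_0 = 2: 2/1
a_1 = 15: 31/15
a_2 = 3: 95/46

95/46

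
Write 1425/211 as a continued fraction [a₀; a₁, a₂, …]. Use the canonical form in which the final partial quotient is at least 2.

Run the Euclidean algorithm, recording each quotient:
⌊1425/211⌋ = 6, remainder 159
⌊211/159⌋ = 1, remainder 52
⌊159/52⌋ = 3, remainder 3
⌊52/3⌋ = 17, remainder 1
⌊3/1⌋ = 3, remainder 0

[6; 1, 3, 17, 3]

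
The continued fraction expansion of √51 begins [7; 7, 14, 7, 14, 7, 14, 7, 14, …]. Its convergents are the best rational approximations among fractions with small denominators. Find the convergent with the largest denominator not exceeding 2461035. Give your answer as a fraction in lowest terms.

7068593/989801

a_0 = 7: 7/1  (≤ bound)
a_1 = 7: 50/7  (≤ bound)
a_2 = 14: 707/99  (≤ bound)
a_3 = 7: 4999/700  (≤ bound)
a_4 = 14: 70693/9899  (≤ bound)
a_5 = 7: 499850/69993  (≤ bound)
a_6 = 14: 7068593/989801  (≤ bound)
a_7 = 7: 49980001/6998600  (> 2461035, stop)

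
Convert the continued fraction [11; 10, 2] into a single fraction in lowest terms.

a_0 = 11: 11/1
a_1 = 10: 111/10
a_2 = 2: 233/21

233/21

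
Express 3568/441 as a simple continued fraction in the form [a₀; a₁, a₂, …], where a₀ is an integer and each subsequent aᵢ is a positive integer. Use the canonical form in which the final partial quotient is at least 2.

[8; 11, 40]

3568 ÷ 441 → quotient 8, remainder 40
441 ÷ 40 → quotient 11, remainder 1
40 ÷ 1 → quotient 40, remainder 0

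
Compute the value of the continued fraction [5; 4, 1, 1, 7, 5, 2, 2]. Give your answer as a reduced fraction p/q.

Compute successive convergents:
a_0 = 5: 5/1
a_1 = 4: 21/4
a_2 = 1: 26/5
a_3 = 1: 47/9
a_4 = 7: 355/68
a_5 = 5: 1822/349
a_6 = 2: 3999/766
a_7 = 2: 9820/1881

9820/1881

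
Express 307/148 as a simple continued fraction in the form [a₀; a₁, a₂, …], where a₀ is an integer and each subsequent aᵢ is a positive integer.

Apply division with remainder until the remainder is 0:
307 = 2·148 + 11, so a_0 = 2
148 = 13·11 + 5, so a_1 = 13
11 = 2·5 + 1, so a_2 = 2
5 = 5·1 + 0, so a_3 = 5

[2; 13, 2, 5]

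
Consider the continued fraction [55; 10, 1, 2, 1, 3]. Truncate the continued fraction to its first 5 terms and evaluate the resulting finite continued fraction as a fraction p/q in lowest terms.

2369/43

a_0 = 55: 55/1
a_1 = 10: 551/10
a_2 = 1: 606/11
a_3 = 2: 1763/32
a_4 = 1: 2369/43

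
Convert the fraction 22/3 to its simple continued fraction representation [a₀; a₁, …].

[7; 3]

22 = 7·3 + 1, so a_0 = 7
3 = 3·1 + 0, so a_1 = 3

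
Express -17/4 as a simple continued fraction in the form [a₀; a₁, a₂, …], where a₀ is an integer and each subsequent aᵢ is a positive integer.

[-5; 1, 3]

-17 = -5·4 + 3, so a_0 = -5
4 = 1·3 + 1, so a_1 = 1
3 = 3·1 + 0, so a_2 = 3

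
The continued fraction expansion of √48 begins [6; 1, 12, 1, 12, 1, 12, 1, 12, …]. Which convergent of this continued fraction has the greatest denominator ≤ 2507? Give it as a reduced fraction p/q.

List convergents until the denominator exceeds the bound:
a_0 = 6: 6/1  (≤ bound)
a_1 = 1: 7/1  (≤ bound)
a_2 = 12: 90/13  (≤ bound)
a_3 = 1: 97/14  (≤ bound)
a_4 = 12: 1254/181  (≤ bound)
a_5 = 1: 1351/195  (≤ bound)
a_6 = 12: 17466/2521  (> 2507, stop)

1351/195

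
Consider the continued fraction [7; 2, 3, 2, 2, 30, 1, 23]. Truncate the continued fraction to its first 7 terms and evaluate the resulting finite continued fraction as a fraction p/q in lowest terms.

Build up convergents one term at a time:
a_0 = 7: 7/1
a_1 = 2: 15/2
a_2 = 3: 52/7
a_3 = 2: 119/16
a_4 = 2: 290/39
a_5 = 30: 8819/1186
a_6 = 1: 9109/1225

9109/1225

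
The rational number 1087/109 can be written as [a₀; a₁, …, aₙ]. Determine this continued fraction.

Run the Euclidean algorithm, recording each quotient:
1087 ÷ 109 → quotient 9, remainder 106
109 ÷ 106 → quotient 1, remainder 3
106 ÷ 3 → quotient 35, remainder 1
3 ÷ 1 → quotient 3, remainder 0

[9; 1, 35, 3]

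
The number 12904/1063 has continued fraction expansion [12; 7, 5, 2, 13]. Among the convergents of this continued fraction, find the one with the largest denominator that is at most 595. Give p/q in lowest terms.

List convergents until the denominator exceeds the bound:
a_0 = 12: 12/1  (≤ bound)
a_1 = 7: 85/7  (≤ bound)
a_2 = 5: 437/36  (≤ bound)
a_3 = 2: 959/79  (≤ bound)
a_4 = 13: 12904/1063  (> 595, stop)

959/79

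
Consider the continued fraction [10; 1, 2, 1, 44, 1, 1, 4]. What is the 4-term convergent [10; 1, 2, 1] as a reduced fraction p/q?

43/4

Compute successive convergents:
a_0 = 10: 10/1
a_1 = 1: 11/1
a_2 = 2: 32/3
a_3 = 1: 43/4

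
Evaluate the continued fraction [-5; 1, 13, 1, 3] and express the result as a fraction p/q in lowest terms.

Compute successive convergents:
a_0 = -5: -5/1
a_1 = 1: -4/1
a_2 = 13: -57/14
a_3 = 1: -61/15
a_4 = 3: -240/59

-240/59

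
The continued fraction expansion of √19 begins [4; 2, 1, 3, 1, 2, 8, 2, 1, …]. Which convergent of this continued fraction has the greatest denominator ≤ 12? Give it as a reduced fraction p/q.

48/11

a_0 = 4: 4/1  (≤ bound)
a_1 = 2: 9/2  (≤ bound)
a_2 = 1: 13/3  (≤ bound)
a_3 = 3: 48/11  (≤ bound)
a_4 = 1: 61/14  (> 12, stop)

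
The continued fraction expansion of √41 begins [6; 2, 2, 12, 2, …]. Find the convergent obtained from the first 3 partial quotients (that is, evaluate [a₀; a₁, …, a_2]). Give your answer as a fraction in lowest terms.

32/5

a_0 = 6: 6/1
a_1 = 2: 13/2
a_2 = 2: 32/5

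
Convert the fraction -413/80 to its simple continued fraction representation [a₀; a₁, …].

-413 = -6·80 + 67, so a_0 = -6
80 = 1·67 + 13, so a_1 = 1
67 = 5·13 + 2, so a_2 = 5
13 = 6·2 + 1, so a_3 = 6
2 = 2·1 + 0, so a_4 = 2

[-6; 1, 5, 6, 2]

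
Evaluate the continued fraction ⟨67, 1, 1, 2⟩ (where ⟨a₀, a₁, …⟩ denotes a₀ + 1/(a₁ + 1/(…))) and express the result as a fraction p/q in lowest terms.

a_0 = 67: 67/1
a_1 = 1: 68/1
a_2 = 1: 135/2
a_3 = 2: 338/5

338/5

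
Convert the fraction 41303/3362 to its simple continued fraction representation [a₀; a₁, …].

[12; 3, 1, 1, 43, 11]

41303 ÷ 3362 → quotient 12, remainder 959
3362 ÷ 959 → quotient 3, remainder 485
959 ÷ 485 → quotient 1, remainder 474
485 ÷ 474 → quotient 1, remainder 11
474 ÷ 11 → quotient 43, remainder 1
11 ÷ 1 → quotient 11, remainder 0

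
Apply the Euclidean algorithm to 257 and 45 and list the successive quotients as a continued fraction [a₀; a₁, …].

257 ÷ 45 → quotient 5, remainder 32
45 ÷ 32 → quotient 1, remainder 13
32 ÷ 13 → quotient 2, remainder 6
13 ÷ 6 → quotient 2, remainder 1
6 ÷ 1 → quotient 6, remainder 0

[5; 1, 2, 2, 6]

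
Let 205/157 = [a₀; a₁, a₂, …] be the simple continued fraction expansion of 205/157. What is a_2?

3

205 = 1·157 + 48, so a_0 = 1
157 = 3·48 + 13, so a_1 = 3
48 = 3·13 + 9, so a_2 = 3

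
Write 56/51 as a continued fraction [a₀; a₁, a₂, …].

[1; 10, 5]

Apply division with remainder until the remainder is 0:
56 ÷ 51 → quotient 1, remainder 5
51 ÷ 5 → quotient 10, remainder 1
5 ÷ 1 → quotient 5, remainder 0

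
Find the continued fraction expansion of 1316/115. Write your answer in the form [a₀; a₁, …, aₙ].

[11; 2, 3, 1, 12]

Repeatedly divide and take the remainder:
1316 = 11·115 + 51, so a_0 = 11
115 = 2·51 + 13, so a_1 = 2
51 = 3·13 + 12, so a_2 = 3
13 = 1·12 + 1, so a_3 = 1
12 = 12·1 + 0, so a_4 = 12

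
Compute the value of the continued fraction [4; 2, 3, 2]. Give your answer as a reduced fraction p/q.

71/16

Collapse the nested fraction from the inside out:
Start with 2.
3 + 1/(2/1) = 3 + 1/2 = 7/2
2 + 1/(7/2) = 2 + 2/7 = 16/7
4 + 1/(16/7) = 4 + 7/16 = 71/16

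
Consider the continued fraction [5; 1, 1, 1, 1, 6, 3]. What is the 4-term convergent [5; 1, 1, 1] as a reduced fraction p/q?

17/3

Work from the innermost term outward:
Start with 1.
1 + 1/(1/1) = 1 + 1/1 = 2/1
1 + 1/(2/1) = 1 + 1/2 = 3/2
5 + 1/(3/2) = 5 + 2/3 = 17/3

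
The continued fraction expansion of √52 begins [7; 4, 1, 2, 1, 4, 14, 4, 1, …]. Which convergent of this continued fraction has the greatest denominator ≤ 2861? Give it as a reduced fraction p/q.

9223/1279

List convergents until the denominator exceeds the bound:
a_0 = 7: 7/1  (≤ bound)
a_1 = 4: 29/4  (≤ bound)
a_2 = 1: 36/5  (≤ bound)
a_3 = 2: 101/14  (≤ bound)
a_4 = 1: 137/19  (≤ bound)
a_5 = 4: 649/90  (≤ bound)
a_6 = 14: 9223/1279  (≤ bound)
a_7 = 4: 37541/5206  (> 2861, stop)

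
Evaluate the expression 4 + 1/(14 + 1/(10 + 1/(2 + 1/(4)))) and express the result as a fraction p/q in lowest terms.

Starting at the tail and folding back:
Start with 4.
2 + 1/(4/1) = 2 + 1/4 = 9/4
10 + 1/(9/4) = 10 + 4/9 = 94/9
14 + 1/(94/9) = 14 + 9/94 = 1325/94
4 + 1/(1325/94) = 4 + 94/1325 = 5394/1325

5394/1325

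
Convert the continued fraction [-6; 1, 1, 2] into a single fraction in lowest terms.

a_0 = -6: -6/1
a_1 = 1: -5/1
a_2 = 1: -11/2
a_3 = 2: -27/5

-27/5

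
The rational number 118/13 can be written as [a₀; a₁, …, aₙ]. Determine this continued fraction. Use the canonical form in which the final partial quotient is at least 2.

Repeatedly divide and take the remainder:
118 = 9·13 + 1, so a_0 = 9
13 = 13·1 + 0, so a_1 = 13

[9; 13]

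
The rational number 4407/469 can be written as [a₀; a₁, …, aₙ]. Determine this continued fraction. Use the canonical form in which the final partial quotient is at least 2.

Apply division with remainder until the remainder is 0:
⌊4407/469⌋ = 9, remainder 186
⌊469/186⌋ = 2, remainder 97
⌊186/97⌋ = 1, remainder 89
⌊97/89⌋ = 1, remainder 8
⌊89/8⌋ = 11, remainder 1
⌊8/1⌋ = 8, remainder 0

[9; 2, 1, 1, 11, 8]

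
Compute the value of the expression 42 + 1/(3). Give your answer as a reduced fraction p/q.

a_0 = 42: 42/1
a_1 = 3: 127/3

127/3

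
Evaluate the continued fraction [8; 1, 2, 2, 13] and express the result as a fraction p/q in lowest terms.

819/94

Compute successive convergents:
a_0 = 8: 8/1
a_1 = 1: 9/1
a_2 = 2: 26/3
a_3 = 2: 61/7
a_4 = 13: 819/94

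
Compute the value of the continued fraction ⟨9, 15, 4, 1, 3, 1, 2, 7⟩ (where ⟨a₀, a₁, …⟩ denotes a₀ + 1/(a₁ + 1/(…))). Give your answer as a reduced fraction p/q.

67975/7498

Compute successive convergents:
a_0 = 9: 9/1
a_1 = 15: 136/15
a_2 = 4: 553/61
a_3 = 1: 689/76
a_4 = 3: 2620/289
a_5 = 1: 3309/365
a_6 = 2: 9238/1019
a_7 = 7: 67975/7498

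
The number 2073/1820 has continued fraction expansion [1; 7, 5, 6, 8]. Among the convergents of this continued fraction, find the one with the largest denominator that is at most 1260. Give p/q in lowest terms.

List convergents until the denominator exceeds the bound:
a_0 = 1: 1/1  (≤ bound)
a_1 = 7: 8/7  (≤ bound)
a_2 = 5: 41/36  (≤ bound)
a_3 = 6: 254/223  (≤ bound)
a_4 = 8: 2073/1820  (> 1260, stop)

254/223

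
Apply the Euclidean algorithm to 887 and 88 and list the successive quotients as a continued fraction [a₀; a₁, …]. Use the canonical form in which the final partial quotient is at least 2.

[10; 12, 1, 1, 3]

887 = 10·88 + 7, so a_0 = 10
88 = 12·7 + 4, so a_1 = 12
7 = 1·4 + 3, so a_2 = 1
4 = 1·3 + 1, so a_3 = 1
3 = 3·1 + 0, so a_4 = 3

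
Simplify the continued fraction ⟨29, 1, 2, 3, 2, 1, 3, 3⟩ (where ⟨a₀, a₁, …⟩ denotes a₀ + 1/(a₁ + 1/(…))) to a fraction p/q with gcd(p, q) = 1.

Start with 3.
3 + 1/(3/1) = 3 + 1/3 = 10/3
1 + 1/(10/3) = 1 + 3/10 = 13/10
2 + 1/(13/10) = 2 + 10/13 = 36/13
3 + 1/(36/13) = 3 + 13/36 = 121/36
2 + 1/(121/36) = 2 + 36/121 = 278/121
1 + 1/(278/121) = 1 + 121/278 = 399/278
29 + 1/(399/278) = 29 + 278/399 = 11849/399

11849/399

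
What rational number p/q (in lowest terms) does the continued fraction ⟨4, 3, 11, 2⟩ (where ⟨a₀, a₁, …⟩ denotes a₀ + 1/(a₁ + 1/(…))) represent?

Work from the innermost term outward:
Start with 2.
11 + 1/(2/1) = 11 + 1/2 = 23/2
3 + 1/(23/2) = 3 + 2/23 = 71/23
4 + 1/(71/23) = 4 + 23/71 = 307/71

307/71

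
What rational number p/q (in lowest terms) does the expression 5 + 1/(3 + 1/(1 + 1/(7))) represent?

Start with 7.
1 + 1/(7/1) = 1 + 1/7 = 8/7
3 + 1/(8/7) = 3 + 7/8 = 31/8
5 + 1/(31/8) = 5 + 8/31 = 163/31

163/31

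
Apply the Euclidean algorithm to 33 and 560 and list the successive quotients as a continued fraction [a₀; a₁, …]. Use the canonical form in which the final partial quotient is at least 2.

33 ÷ 560 → quotient 0, remainder 33
560 ÷ 33 → quotient 16, remainder 32
33 ÷ 32 → quotient 1, remainder 1
32 ÷ 1 → quotient 32, remainder 0

[0; 16, 1, 32]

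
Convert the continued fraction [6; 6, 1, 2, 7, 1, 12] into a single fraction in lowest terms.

13228/2151

Collapse the nested fraction from the inside out:
Start with 12.
1 + 1/(12/1) = 1 + 1/12 = 13/12
7 + 1/(13/12) = 7 + 12/13 = 103/13
2 + 1/(103/13) = 2 + 13/103 = 219/103
1 + 1/(219/103) = 1 + 103/219 = 322/219
6 + 1/(322/219) = 6 + 219/322 = 2151/322
6 + 1/(2151/322) = 6 + 322/2151 = 13228/2151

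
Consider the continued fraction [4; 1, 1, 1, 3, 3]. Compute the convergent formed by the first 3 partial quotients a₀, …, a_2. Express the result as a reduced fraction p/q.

Start with 1.
1 + 1/(1/1) = 1 + 1/1 = 2/1
4 + 1/(2/1) = 4 + 1/2 = 9/2

9/2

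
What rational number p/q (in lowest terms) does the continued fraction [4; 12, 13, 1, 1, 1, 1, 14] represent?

Start with 14.
1 + 1/(14/1) = 1 + 1/14 = 15/14
1 + 1/(15/14) = 1 + 14/15 = 29/15
1 + 1/(29/15) = 1 + 15/29 = 44/29
1 + 1/(44/29) = 1 + 29/44 = 73/44
13 + 1/(73/44) = 13 + 44/73 = 993/73
12 + 1/(993/73) = 12 + 73/993 = 11989/993
4 + 1/(11989/993) = 4 + 993/11989 = 48949/11989

48949/11989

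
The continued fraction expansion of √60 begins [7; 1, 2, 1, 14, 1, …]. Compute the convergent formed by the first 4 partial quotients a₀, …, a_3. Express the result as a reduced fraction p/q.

31/4

Use the convergent recurrence hₖ = aₖ·hₖ₋₁ + hₖ₋₂ (and likewise for the denominators kₖ):
a_0 = 7: 7/1
a_1 = 1: 8/1
a_2 = 2: 23/3
a_3 = 1: 31/4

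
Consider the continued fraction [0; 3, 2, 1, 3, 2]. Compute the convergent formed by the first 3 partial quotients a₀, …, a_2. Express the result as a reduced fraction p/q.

Start with 2.
3 + 1/(2/1) = 3 + 1/2 = 7/2
0 + 1/(7/2) = 0 + 2/7 = 2/7

2/7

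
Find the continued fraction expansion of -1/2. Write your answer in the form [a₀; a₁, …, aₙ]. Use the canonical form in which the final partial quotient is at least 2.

⌊-1/2⌋ = -1, remainder 1
⌊2/1⌋ = 2, remainder 0

[-1; 2]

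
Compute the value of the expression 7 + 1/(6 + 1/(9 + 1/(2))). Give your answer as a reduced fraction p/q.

Use the convergent recurrence hₖ = aₖ·hₖ₋₁ + hₖ₋₂ (and likewise for the denominators kₖ):
a_0 = 7: 7/1
a_1 = 6: 43/6
a_2 = 9: 394/55
a_3 = 2: 831/116

831/116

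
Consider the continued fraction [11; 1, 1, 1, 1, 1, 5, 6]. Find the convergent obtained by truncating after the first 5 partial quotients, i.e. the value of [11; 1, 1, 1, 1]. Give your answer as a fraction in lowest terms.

Start with 1.
1 + 1/(1/1) = 1 + 1/1 = 2/1
1 + 1/(2/1) = 1 + 1/2 = 3/2
1 + 1/(3/2) = 1 + 2/3 = 5/3
11 + 1/(5/3) = 11 + 3/5 = 58/5

58/5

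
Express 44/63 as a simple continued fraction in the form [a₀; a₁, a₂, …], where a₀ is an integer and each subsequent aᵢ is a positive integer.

[0; 1, 2, 3, 6]

Repeatedly divide and take the remainder:
⌊44/63⌋ = 0, remainder 44
⌊63/44⌋ = 1, remainder 19
⌊44/19⌋ = 2, remainder 6
⌊19/6⌋ = 3, remainder 1
⌊6/1⌋ = 6, remainder 0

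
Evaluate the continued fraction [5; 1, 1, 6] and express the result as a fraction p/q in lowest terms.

72/13

Compute successive convergents:
a_0 = 5: 5/1
a_1 = 1: 6/1
a_2 = 1: 11/2
a_3 = 6: 72/13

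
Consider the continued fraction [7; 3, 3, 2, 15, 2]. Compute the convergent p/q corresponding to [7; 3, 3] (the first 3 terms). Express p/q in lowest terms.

Use the convergent recurrence hₖ = aₖ·hₖ₋₁ + hₖ₋₂ (and likewise for the denominators kₖ):
a_0 = 7: 7/1
a_1 = 3: 22/3
a_2 = 3: 73/10

73/10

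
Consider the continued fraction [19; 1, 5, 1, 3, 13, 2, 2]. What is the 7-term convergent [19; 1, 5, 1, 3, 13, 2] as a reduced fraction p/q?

14750/743

Start with 2.
13 + 1/(2/1) = 13 + 1/2 = 27/2
3 + 1/(27/2) = 3 + 2/27 = 83/27
1 + 1/(83/27) = 1 + 27/83 = 110/83
5 + 1/(110/83) = 5 + 83/110 = 633/110
1 + 1/(633/110) = 1 + 110/633 = 743/633
19 + 1/(743/633) = 19 + 633/743 = 14750/743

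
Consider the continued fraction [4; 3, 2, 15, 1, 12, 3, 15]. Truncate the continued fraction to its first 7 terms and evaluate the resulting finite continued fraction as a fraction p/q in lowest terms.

19630/4579

a_0 = 4: 4/1
a_1 = 3: 13/3
a_2 = 2: 30/7
a_3 = 15: 463/108
a_4 = 1: 493/115
a_5 = 12: 6379/1488
a_6 = 3: 19630/4579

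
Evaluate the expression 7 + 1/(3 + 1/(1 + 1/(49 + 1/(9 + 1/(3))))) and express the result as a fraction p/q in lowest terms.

40491/5584

Start with 3.
9 + 1/(3/1) = 9 + 1/3 = 28/3
49 + 1/(28/3) = 49 + 3/28 = 1375/28
1 + 1/(1375/28) = 1 + 28/1375 = 1403/1375
3 + 1/(1403/1375) = 3 + 1375/1403 = 5584/1403
7 + 1/(5584/1403) = 7 + 1403/5584 = 40491/5584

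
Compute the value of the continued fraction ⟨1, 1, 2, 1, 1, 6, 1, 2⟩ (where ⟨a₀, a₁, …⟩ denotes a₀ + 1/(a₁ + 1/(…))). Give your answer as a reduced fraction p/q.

Use the convergent recurrence hₖ = aₖ·hₖ₋₁ + hₖ₋₂ (and likewise for the denominators kₖ):
a_0 = 1: 1/1
a_1 = 1: 2/1
a_2 = 2: 5/3
a_3 = 1: 7/4
a_4 = 1: 12/7
a_5 = 6: 79/46
a_6 = 1: 91/53
a_7 = 2: 261/152

261/152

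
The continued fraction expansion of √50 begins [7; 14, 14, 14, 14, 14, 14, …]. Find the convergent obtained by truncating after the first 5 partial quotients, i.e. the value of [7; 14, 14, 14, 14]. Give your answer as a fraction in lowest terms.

275807/39005

Collapse the nested fraction from the inside out:
Start with 14.
14 + 1/(14/1) = 14 + 1/14 = 197/14
14 + 1/(197/14) = 14 + 14/197 = 2772/197
14 + 1/(2772/197) = 14 + 197/2772 = 39005/2772
7 + 1/(39005/2772) = 7 + 2772/39005 = 275807/39005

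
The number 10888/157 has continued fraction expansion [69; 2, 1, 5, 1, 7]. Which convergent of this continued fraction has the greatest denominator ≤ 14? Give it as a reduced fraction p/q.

208/3

a_0 = 69: 69/1  (≤ bound)
a_1 = 2: 139/2  (≤ bound)
a_2 = 1: 208/3  (≤ bound)
a_3 = 5: 1179/17  (> 14, stop)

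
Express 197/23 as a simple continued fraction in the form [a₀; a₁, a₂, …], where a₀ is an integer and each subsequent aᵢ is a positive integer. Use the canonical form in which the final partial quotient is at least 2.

⌊197/23⌋ = 8, remainder 13
⌊23/13⌋ = 1, remainder 10
⌊13/10⌋ = 1, remainder 3
⌊10/3⌋ = 3, remainder 1
⌊3/1⌋ = 3, remainder 0

[8; 1, 1, 3, 3]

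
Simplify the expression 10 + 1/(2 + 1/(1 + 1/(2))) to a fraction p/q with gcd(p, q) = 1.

Start with 2.
1 + 1/(2/1) = 1 + 1/2 = 3/2
2 + 1/(3/2) = 2 + 2/3 = 8/3
10 + 1/(8/3) = 10 + 3/8 = 83/8

83/8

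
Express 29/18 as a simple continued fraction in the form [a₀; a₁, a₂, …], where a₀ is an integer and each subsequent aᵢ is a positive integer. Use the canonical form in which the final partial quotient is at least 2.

[1; 1, 1, 1, 1, 3]

Apply division with remainder until the remainder is 0:
29 = 1·18 + 11, so a_0 = 1
18 = 1·11 + 7, so a_1 = 1
11 = 1·7 + 4, so a_2 = 1
7 = 1·4 + 3, so a_3 = 1
4 = 1·3 + 1, so a_4 = 1
3 = 3·1 + 0, so a_5 = 3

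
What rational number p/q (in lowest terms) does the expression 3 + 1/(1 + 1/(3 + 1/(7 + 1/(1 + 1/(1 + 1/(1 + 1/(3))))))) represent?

1304/347

a_0 = 3: 3/1
a_1 = 1: 4/1
a_2 = 3: 15/4
a_3 = 7: 109/29
a_4 = 1: 124/33
a_5 = 1: 233/62
a_6 = 1: 357/95
a_7 = 3: 1304/347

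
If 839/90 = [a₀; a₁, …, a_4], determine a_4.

2

Apply division with remainder until the remainder is 0:
839 = 9·90 + 29, so a_0 = 9
90 = 3·29 + 3, so a_1 = 3
29 = 9·3 + 2, so a_2 = 9
3 = 1·2 + 1, so a_3 = 1
2 = 2·1 + 0, so a_4 = 2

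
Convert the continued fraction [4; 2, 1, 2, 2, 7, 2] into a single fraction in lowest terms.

a_0 = 4: 4/1
a_1 = 2: 9/2
a_2 = 1: 13/3
a_3 = 2: 35/8
a_4 = 2: 83/19
a_5 = 7: 616/141
a_6 = 2: 1315/301

1315/301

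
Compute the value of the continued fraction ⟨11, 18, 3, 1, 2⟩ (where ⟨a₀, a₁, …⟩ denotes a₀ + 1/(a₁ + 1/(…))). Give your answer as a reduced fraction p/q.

2222/201

a_0 = 11: 11/1
a_1 = 18: 199/18
a_2 = 3: 608/55
a_3 = 1: 807/73
a_4 = 2: 2222/201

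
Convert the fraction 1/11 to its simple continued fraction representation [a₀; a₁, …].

[0; 11]

1 = 0·11 + 1, so a_0 = 0
11 = 11·1 + 0, so a_1 = 11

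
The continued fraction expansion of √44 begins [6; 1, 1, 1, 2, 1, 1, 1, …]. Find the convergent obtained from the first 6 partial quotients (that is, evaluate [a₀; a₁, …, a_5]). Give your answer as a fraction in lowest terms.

73/11

Compute successive convergents:
a_0 = 6: 6/1
a_1 = 1: 7/1
a_2 = 1: 13/2
a_3 = 1: 20/3
a_4 = 2: 53/8
a_5 = 1: 73/11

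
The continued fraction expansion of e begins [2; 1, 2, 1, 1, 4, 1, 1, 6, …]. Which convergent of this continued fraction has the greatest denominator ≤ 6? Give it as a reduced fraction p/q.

a_0 = 2: 2/1  (≤ bound)
a_1 = 1: 3/1  (≤ bound)
a_2 = 2: 8/3  (≤ bound)
a_3 = 1: 11/4  (≤ bound)
a_4 = 1: 19/7  (> 6, stop)

11/4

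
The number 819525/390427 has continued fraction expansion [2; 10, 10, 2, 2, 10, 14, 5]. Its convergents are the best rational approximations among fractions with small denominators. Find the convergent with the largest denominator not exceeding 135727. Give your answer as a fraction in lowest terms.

161612/76993

a_0 = 2: 2/1  (≤ bound)
a_1 = 10: 21/10  (≤ bound)
a_2 = 10: 212/101  (≤ bound)
a_3 = 2: 445/212  (≤ bound)
a_4 = 2: 1102/525  (≤ bound)
a_5 = 10: 11465/5462  (≤ bound)
a_6 = 14: 161612/76993  (≤ bound)
a_7 = 5: 819525/390427  (> 135727, stop)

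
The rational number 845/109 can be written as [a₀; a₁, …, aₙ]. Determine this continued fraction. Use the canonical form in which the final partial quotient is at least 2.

845 ÷ 109 → quotient 7, remainder 82
109 ÷ 82 → quotient 1, remainder 27
82 ÷ 27 → quotient 3, remainder 1
27 ÷ 1 → quotient 27, remainder 0

[7; 1, 3, 27]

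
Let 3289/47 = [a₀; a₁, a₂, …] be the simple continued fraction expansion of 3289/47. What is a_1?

1

3289 ÷ 47 → quotient 69, remainder 46
47 ÷ 46 → quotient 1, remainder 1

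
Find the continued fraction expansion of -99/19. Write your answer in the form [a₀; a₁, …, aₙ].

⌊-99/19⌋ = -6, remainder 15
⌊19/15⌋ = 1, remainder 4
⌊15/4⌋ = 3, remainder 3
⌊4/3⌋ = 1, remainder 1
⌊3/1⌋ = 3, remainder 0

[-6; 1, 3, 1, 3]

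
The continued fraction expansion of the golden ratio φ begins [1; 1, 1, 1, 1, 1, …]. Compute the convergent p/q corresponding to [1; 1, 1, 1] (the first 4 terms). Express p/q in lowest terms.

5/3

Collapse the nested fraction from the inside out:
Start with 1.
1 + 1/(1/1) = 1 + 1/1 = 2/1
1 + 1/(2/1) = 1 + 1/2 = 3/2
1 + 1/(3/2) = 1 + 2/3 = 5/3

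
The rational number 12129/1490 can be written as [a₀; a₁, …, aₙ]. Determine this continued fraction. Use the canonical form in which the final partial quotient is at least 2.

[8; 7, 7, 1, 2, 1, 6]

12129 ÷ 1490 → quotient 8, remainder 209
1490 ÷ 209 → quotient 7, remainder 27
209 ÷ 27 → quotient 7, remainder 20
27 ÷ 20 → quotient 1, remainder 7
20 ÷ 7 → quotient 2, remainder 6
7 ÷ 6 → quotient 1, remainder 1
6 ÷ 1 → quotient 6, remainder 0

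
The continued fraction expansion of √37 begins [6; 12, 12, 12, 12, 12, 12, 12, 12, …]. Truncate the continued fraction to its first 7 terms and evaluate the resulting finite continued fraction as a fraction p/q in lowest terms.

18798954/3090529

Build up convergents one term at a time:
a_0 = 6: 6/1
a_1 = 12: 73/12
a_2 = 12: 882/145
a_3 = 12: 10657/1752
a_4 = 12: 128766/21169
a_5 = 12: 1555849/255780
a_6 = 12: 18798954/3090529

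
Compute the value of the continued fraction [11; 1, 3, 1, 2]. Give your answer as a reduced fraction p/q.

165/14

Start with 2.
1 + 1/(2/1) = 1 + 1/2 = 3/2
3 + 1/(3/2) = 3 + 2/3 = 11/3
1 + 1/(11/3) = 1 + 3/11 = 14/11
11 + 1/(14/11) = 11 + 11/14 = 165/14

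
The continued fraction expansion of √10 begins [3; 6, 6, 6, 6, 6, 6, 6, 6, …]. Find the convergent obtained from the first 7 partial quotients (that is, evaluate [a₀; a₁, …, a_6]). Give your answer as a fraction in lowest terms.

168717/53353

Start with 6.
6 + 1/(6/1) = 6 + 1/6 = 37/6
6 + 1/(37/6) = 6 + 6/37 = 228/37
6 + 1/(228/37) = 6 + 37/228 = 1405/228
6 + 1/(1405/228) = 6 + 228/1405 = 8658/1405
6 + 1/(8658/1405) = 6 + 1405/8658 = 53353/8658
3 + 1/(53353/8658) = 3 + 8658/53353 = 168717/53353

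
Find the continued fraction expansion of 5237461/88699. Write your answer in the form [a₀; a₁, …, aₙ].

[59; 21, 53, 2, 2, 1, 1, 6]

5237461 ÷ 88699 → quotient 59, remainder 4220
88699 ÷ 4220 → quotient 21, remainder 79
4220 ÷ 79 → quotient 53, remainder 33
79 ÷ 33 → quotient 2, remainder 13
33 ÷ 13 → quotient 2, remainder 7
13 ÷ 7 → quotient 1, remainder 6
7 ÷ 6 → quotient 1, remainder 1
6 ÷ 1 → quotient 6, remainder 0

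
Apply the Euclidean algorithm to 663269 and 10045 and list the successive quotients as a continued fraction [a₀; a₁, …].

[66; 33, 1, 1, 2, 8, 7]

⌊663269/10045⌋ = 66, remainder 299
⌊10045/299⌋ = 33, remainder 178
⌊299/178⌋ = 1, remainder 121
⌊178/121⌋ = 1, remainder 57
⌊121/57⌋ = 2, remainder 7
⌊57/7⌋ = 8, remainder 1
⌊7/1⌋ = 7, remainder 0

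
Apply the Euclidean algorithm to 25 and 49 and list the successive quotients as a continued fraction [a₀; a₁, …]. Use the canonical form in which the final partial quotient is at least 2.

[0; 1, 1, 24]

25 = 0·49 + 25, so a_0 = 0
49 = 1·25 + 24, so a_1 = 1
25 = 1·24 + 1, so a_2 = 1
24 = 24·1 + 0, so a_3 = 24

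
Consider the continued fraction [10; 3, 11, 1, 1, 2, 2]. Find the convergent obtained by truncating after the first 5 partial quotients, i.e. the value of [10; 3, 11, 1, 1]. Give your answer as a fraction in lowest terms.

a_0 = 10: 10/1
a_1 = 3: 31/3
a_2 = 11: 351/34
a_3 = 1: 382/37
a_4 = 1: 733/71

733/71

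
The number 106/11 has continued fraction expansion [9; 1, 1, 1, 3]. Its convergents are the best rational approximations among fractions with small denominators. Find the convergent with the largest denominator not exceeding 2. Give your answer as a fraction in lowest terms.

List convergents until the denominator exceeds the bound:
a_0 = 9: 9/1  (≤ bound)
a_1 = 1: 10/1  (≤ bound)
a_2 = 1: 19/2  (≤ bound)
a_3 = 1: 29/3  (> 2, stop)

19/2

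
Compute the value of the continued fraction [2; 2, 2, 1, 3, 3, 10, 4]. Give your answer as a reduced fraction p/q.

Use the convergent recurrence hₖ = aₖ·hₖ₋₁ + hₖ₋₂ (and likewise for the denominators kₖ):
a_0 = 2: 2/1
a_1 = 2: 5/2
a_2 = 2: 12/5
a_3 = 1: 17/7
a_4 = 3: 63/26
a_5 = 3: 206/85
a_6 = 10: 2123/876
a_7 = 4: 8698/3589

8698/3589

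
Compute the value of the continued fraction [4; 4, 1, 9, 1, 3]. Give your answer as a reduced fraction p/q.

887/211

a_0 = 4: 4/1
a_1 = 4: 17/4
a_2 = 1: 21/5
a_3 = 9: 206/49
a_4 = 1: 227/54
a_5 = 3: 887/211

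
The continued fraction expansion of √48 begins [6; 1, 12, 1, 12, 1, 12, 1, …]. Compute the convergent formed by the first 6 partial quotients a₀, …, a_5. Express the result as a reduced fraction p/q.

1351/195

a_0 = 6: 6/1
a_1 = 1: 7/1
a_2 = 12: 90/13
a_3 = 1: 97/14
a_4 = 12: 1254/181
a_5 = 1: 1351/195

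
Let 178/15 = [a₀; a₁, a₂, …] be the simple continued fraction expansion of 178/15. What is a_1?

Repeatedly divide and take the remainder:
178 = 11·15 + 13, so a_0 = 11
15 = 1·13 + 2, so a_1 = 1

1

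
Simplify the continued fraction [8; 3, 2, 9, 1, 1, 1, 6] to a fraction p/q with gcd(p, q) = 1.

Work from the innermost term outward:
Start with 6.
1 + 1/(6/1) = 1 + 1/6 = 7/6
1 + 1/(7/6) = 1 + 6/7 = 13/7
1 + 1/(13/7) = 1 + 7/13 = 20/13
9 + 1/(20/13) = 9 + 13/20 = 193/20
2 + 1/(193/20) = 2 + 20/193 = 406/193
3 + 1/(406/193) = 3 + 193/406 = 1411/406
8 + 1/(1411/406) = 8 + 406/1411 = 11694/1411

11694/1411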